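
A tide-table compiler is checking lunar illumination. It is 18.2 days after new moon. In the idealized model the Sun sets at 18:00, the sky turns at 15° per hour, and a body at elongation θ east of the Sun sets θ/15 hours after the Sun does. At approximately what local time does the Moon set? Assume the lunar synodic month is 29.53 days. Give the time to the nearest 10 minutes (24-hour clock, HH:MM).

08:50

Elongation θ = 360° × 18.2/29.53 ≈ 221.9°.
The Moon trails the Sun by θ/15 = 221.9/15 ≈ 14.79 hours.
18:00 + 14.792 h ≈ 08:48 → 08:50 to the nearest ten minutes.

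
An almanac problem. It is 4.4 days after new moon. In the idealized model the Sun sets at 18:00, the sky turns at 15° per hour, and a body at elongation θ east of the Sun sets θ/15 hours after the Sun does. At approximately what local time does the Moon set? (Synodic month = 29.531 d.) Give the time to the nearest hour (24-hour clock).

22:00

Elongation θ = 360° × 4.4/29.531 ≈ 53.6°.
At 15° of sky rotation per hour, 53.6° corresponds to a 3.58 h lag.
18:00 + 3.58 h ≈ 21:35 → 22:00 to the nearest hour.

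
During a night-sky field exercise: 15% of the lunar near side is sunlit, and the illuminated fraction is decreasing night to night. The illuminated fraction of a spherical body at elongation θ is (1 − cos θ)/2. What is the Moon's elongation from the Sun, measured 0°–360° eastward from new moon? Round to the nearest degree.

314°

cos θ = 1 − 2f = 0.700, giving a principal value of 45.6°.
Since the Moon is past full (waning), take the reflex angle: θ = 360° − 45.6° = 314.4°.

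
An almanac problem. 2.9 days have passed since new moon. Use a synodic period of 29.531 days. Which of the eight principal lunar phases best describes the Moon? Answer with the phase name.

At 2.9/29.531 of the cycle, θ ≈ 35° — the waxing crescent range.

waxing crescent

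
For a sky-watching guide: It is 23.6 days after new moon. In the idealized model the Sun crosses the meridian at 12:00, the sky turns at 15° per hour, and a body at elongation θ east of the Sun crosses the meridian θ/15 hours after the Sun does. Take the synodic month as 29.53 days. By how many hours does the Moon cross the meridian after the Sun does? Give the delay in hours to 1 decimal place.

19.2 h

Elongation θ = 360° × 23.6/29.53 ≈ 287.7°.
The Moon trails the Sun by θ/15 = 287.7/15 ≈ 19.18 hours.
So the Moon crosses the meridian 19.18 h after the Sun.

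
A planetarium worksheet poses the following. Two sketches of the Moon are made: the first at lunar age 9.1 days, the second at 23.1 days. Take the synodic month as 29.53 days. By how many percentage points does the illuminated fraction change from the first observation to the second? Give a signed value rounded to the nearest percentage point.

-28 pp

First observation: θ = 360°·9.1/29.53 = 110.9°, so f = 0.679.
Second observation: θ = 281.6°, f = 0.399.
Δf = 0.399 − 0.679 = -0.279, i.e. -28 pp.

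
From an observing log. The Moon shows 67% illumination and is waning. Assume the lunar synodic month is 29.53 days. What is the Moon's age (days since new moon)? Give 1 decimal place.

cos θ = 1 − 2f = -0.340, giving a principal value of 109.9°.
A waning Moon lies in 180°–360°, so θ = 360° − 109.9° = 250.1°.
That fraction of the synodic month is 250.1/360 × 29.53 d ≈ 20.52 d.

20.5 days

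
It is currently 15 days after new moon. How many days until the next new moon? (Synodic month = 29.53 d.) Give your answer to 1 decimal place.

14.5 days

One full lunation from the last new moon is 29.53 d; remaining = 29.53 − 15 = 14.530 d.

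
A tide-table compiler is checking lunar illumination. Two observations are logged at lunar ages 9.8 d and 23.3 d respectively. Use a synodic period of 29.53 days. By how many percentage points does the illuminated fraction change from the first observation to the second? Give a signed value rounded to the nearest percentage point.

θ₁ = 360° × 9.8/29.53 = 119.5°, f₁ = (1 − cos θ₁)/2 = 0.746.
θ₂ = 360° × 23.3/29.53 = 284.1°, f₂ = (1 − cos θ₂)/2 = 0.379.
Change = f₂ − f₁ = -0.367 → -37 percentage points.

-37 pp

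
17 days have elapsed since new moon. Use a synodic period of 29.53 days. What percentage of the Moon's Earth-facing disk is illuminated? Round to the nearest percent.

Phase angle: θ = 360°·(17 d)/(29.53 d) = 207.2°.
Illuminated fraction = (1 − cos 207.2°)/2 = (1 − (-0.889))/2 ≈ 0.945, so 94%.

94%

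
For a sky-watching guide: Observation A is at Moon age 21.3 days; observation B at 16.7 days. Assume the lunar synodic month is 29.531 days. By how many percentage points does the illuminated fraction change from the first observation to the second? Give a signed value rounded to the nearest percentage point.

+37 percentage points

θ₁ = 360° × 21.3/29.531 = 259.7°, f₁ = (1 − cos θ₁)/2 = 0.590.
θ₂ = 360° × 16.7/29.531 = 203.6°, f₂ = (1 − cos θ₂)/2 = 0.958.
Change = f₂ − f₁ = +0.368 → +37 percentage points.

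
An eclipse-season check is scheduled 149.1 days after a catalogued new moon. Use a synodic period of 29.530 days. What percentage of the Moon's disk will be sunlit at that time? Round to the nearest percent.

149.1/29.530 = 5.049 lunations, so 5 complete cycles and 1.45 d into the next.
Elongation θ = 360° × 1.45/29.530 ≈ 17.7°.
Illuminated fraction = (1 − cos 17.7°)/2 = (1 − 0.953)/2 ≈ 0.024, so 2%.

2%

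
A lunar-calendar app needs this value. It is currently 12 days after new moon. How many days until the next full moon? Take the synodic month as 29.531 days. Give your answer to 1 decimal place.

2.8 days

Full moon is 0.5 of the way through the cycle: age 0.5 × 29.531 = 14.765 d.
So 2.765 days remain (14.765 − 12).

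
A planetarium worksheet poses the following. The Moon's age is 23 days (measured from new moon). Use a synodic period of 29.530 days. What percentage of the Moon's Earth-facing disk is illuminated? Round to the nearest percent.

41%

Elongation θ = 360° × 23/29.530 ≈ 280.4°.
cos 280.4° = 0.180, so f = (1 − 0.180)/2 = 0.410, so 41%.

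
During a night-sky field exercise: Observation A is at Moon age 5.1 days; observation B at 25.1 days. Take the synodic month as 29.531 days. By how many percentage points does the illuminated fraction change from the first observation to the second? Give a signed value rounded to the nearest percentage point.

First observation: θ = 360°·5.1/29.531 = 62.2°, so f = 0.267.
Second observation: θ = 306.0°, f = 0.206.
Δf = 0.206 − 0.267 = -0.060, i.e. -6 pp.

-6 pp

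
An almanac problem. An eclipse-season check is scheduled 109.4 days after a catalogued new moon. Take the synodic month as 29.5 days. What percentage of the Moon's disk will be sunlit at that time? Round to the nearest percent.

63%

109.4/29.5 = 3.708 lunations, so 3 complete cycles and 20.90 d into the next.
Elongation θ = 360° × 20.90/29.5 ≈ 255.1°.
cos 255.1° = (-0.258), so f = (1 − (-0.258))/2 = 0.629, so 63%.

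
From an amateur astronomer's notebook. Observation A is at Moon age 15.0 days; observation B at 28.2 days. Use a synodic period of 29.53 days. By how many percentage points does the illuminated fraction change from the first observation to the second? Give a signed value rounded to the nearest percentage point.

First observation: θ = 360°·15.0/29.53 = 182.9°, so f = 0.999.
Second observation: θ = 343.8°, f = 0.020.
Δf = 0.020 − 0.999 = -0.979, i.e. -98 pp.

-98 pp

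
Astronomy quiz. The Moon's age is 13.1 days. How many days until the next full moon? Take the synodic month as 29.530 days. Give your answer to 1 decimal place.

Full moon occurs at elongation 180°, i.e. at age 29.530 × 180/360 = 14.765 d.
That is 14.765 − 13.1 = 1.665 days ahead.

1.7 days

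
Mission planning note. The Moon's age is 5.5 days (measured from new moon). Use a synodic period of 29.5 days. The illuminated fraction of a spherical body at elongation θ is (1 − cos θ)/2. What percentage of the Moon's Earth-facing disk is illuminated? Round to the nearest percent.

Elongation θ = 360° × 5.5/29.5 ≈ 67.1°.
Illuminated fraction = (1 − cos 67.1°)/2 = (1 − 0.389)/2 ≈ 0.306, so 31%.

31%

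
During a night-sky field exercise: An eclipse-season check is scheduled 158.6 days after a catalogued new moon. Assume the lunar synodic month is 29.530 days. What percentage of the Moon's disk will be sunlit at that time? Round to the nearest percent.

158.6/29.530 = 5.371 lunations, so 5 complete cycles and 10.95 d into the next.
Phase angle: θ = 360°·(10.95 d)/(29.530 d) = 133.5°.
cos 133.5° = (-0.688), so f = (1 − (-0.688))/2 = 0.844, so 84%.

84%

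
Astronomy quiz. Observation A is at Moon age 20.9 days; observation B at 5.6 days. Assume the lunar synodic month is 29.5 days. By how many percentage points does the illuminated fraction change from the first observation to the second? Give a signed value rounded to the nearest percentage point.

θ₁ = 360° × 20.9/29.5 = 255.1°, f₁ = (1 − cos θ₁)/2 = 0.629.
θ₂ = 360° × 5.6/29.5 = 68.3°, f₂ = (1 − cos θ₂)/2 = 0.315.
Change = f₂ − f₁ = -0.314 → -31 percentage points.

-31 pp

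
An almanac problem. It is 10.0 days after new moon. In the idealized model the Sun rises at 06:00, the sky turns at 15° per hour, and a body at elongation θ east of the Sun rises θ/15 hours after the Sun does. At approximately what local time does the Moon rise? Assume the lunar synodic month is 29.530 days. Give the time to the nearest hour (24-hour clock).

Elongation θ = 360° × 10.0/29.530 ≈ 121.9°.
Delay after the Sun = 121.9° / (15°/h) ≈ 8.13 h.
06:00 + 8.13 h ≈ 14:08 → 14:00 to the nearest hour.

14:00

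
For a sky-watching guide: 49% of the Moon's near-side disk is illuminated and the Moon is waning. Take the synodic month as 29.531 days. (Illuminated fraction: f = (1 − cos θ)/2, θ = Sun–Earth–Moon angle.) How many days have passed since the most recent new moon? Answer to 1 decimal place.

cos θ = 1 − 2f = 0.020, giving a principal value of 88.9°.
Since the Moon is past full (waning), take the reflex angle: θ = 360° − 88.9° = 271.1°.
Age = 29.531 × 271.1°/360° ≈ 22.24 days.

22.2 days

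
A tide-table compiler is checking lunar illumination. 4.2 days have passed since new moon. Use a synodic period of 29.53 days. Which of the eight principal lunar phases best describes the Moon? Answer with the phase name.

θ ≈ 360° × 4.2/29.53 = 51°, which falls in the waxing crescent sector.

waxing crescent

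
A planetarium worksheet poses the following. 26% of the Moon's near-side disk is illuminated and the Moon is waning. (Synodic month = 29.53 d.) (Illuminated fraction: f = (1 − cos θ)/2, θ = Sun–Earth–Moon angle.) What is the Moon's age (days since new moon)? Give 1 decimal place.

Invert f = (1 − cos θ)/2 to get cos θ = 1 − 2(0.26) = 0.480, hence θ₀ = arccos 0.480 = 61.3°.
Waning ⇒ past full, so θ = 360° − 61.3° = 298.7°.
At 360°/29.53 d per day, 298.7° corresponds to 24.50 days.

24.5 days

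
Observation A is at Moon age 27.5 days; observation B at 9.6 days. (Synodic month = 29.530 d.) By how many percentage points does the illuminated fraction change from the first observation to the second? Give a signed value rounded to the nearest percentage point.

+68 percentage points

θ₁ = 360° × 27.5/29.530 = 335.3°, f₁ = (1 − cos θ₁)/2 = 0.046.
θ₂ = 360° × 9.6/29.530 = 117.0°, f₂ = (1 − cos θ₂)/2 = 0.727.
Change = f₂ − f₁ = +0.681 → +68 percentage points.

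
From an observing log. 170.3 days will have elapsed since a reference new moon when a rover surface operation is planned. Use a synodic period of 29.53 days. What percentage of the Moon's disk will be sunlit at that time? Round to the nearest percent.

45%

170.3 d spans 5 complete synodic months (5 × 29.53 = 147.65 d) plus 22.65 d.
Phase angle: θ = 360°·(22.65 d)/(29.53 d) = 276.1°.
With cos θ = 0.107, the lit fraction is (1 − 0.107)/2 ≈ 0.447, so 45%.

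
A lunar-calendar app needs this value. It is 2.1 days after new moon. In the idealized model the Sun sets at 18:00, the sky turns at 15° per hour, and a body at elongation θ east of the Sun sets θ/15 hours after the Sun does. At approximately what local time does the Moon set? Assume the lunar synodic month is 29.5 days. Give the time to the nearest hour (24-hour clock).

20:00

Elongation θ = 360° × 2.1/29.5 ≈ 25.6°.
The Moon trails the Sun by θ/15 = 25.6/15 ≈ 1.71 hours.
18:00 + 1.71 h ≈ 19:43 → 20:00 to the nearest hour.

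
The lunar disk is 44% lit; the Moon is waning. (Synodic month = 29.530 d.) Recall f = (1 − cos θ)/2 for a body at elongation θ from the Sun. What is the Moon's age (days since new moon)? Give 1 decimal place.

Invert f = (1 − cos θ)/2 to get cos θ = 1 − 2(0.44) = 0.120, hence θ₀ = arccos 0.120 = 83.1°.
Since the Moon is past full (waning), take the reflex angle: θ = 360° − 83.1° = 276.9°.
Age = 29.530 × 276.9°/360° ≈ 22.71 days.

22.7 days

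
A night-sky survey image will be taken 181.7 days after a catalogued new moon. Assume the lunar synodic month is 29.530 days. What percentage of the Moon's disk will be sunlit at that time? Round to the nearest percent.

Reduce mod P: 181.7 − 6×29.530 = 4.52 d into the current lunation.
The Moon has covered 4.52/29.530 of its cycle, so θ ≈ 360° × 4.52/29.530 = 55.1°.
Illuminated fraction = (1 − cos 55.1°)/2 = (1 − 0.572)/2 ≈ 0.214, so 21%.

21%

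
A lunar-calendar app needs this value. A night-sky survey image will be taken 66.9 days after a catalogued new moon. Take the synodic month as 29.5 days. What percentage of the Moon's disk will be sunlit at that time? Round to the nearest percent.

66.9/29.5 = 2.268 lunations, so 2 complete cycles and 7.90 d into the next.
Phase angle: θ = 360°·(7.90 d)/(29.5 d) = 96.4°.
cos 96.4° = (-0.112), so f = (1 − (-0.112))/2 = 0.556, so 56%.

56%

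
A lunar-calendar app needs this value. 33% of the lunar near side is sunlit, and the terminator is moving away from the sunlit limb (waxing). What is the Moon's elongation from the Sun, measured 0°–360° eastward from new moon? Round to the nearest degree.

70°

Invert f = (1 − cos θ)/2 to get cos θ = 1 − 2(0.33) = 0.340, hence θ₀ = arccos 0.340 = 70.1°.
Waxing ⇒ before full, so θ = 70.1°.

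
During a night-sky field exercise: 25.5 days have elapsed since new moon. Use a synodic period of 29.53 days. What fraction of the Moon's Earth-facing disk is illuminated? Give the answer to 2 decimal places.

Elongation θ = 360° × 25.5/29.53 ≈ 310.9°.
Illuminated fraction = (1 − cos 310.9°)/2 = (1 − 0.654)/2 ≈ 0.173.

0.17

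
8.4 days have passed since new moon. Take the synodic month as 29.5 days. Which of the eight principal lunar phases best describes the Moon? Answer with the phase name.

θ ≈ 360° × 8.4/29.5 = 103°, which falls in the first quarter sector.

first quarter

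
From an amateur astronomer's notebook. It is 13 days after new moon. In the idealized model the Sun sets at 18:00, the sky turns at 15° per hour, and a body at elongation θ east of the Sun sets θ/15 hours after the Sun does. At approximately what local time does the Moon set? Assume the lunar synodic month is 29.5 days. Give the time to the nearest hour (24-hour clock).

Elongation θ = 360° × 13/29.5 ≈ 158.6°.
The Moon trails the Sun by θ/15 = 158.6/15 ≈ 10.58 hours.
18:00 + 10.58 h ≈ 04:35 → 05:00 to the nearest hour.

05:00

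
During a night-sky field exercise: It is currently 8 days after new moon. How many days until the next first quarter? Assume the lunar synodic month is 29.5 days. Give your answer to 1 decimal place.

First quarter is 0.25 of the way through the cycle: age 0.25 × 29.5 = 7.375 d.
This lunation's first quarter (7.375 d) has passed, so add one period: 36.875 − 8 = 28.875 days.

28.9 days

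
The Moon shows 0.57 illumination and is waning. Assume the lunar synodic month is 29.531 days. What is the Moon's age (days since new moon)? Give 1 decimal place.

21.5 days

Invert f = (1 − cos θ)/2 to get cos θ = 1 − 2(0.57) = -0.140, hence θ₀ = arccos -0.140 = 98.0°.
Since the Moon is past full (waning), take the reflex angle: θ = 360° − 98.0° = 262.0°.
That fraction of the synodic month is 262.0/360 × 29.531 d ≈ 21.49 d.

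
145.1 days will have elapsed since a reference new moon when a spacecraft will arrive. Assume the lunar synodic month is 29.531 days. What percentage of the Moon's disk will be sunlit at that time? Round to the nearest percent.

7%

145.1 d spans 4 complete synodic months (4 × 29.531 = 118.12 d) plus 26.98 d.
Elongation θ = 360° × 26.98/29.531 ≈ 328.9°.
cos 328.9° = 0.856, so f = (1 − 0.856)/2 = 0.072, so 7%.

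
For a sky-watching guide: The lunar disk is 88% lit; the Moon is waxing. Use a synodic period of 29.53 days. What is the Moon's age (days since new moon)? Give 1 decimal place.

11.4 days

Invert f = (1 − cos θ)/2 to get cos θ = 1 − 2(0.88) = -0.760, hence θ₀ = arccos -0.760 = 139.5°.
Waxing ⇒ before full, so θ = 139.5°.
At 360°/29.53 d per day, 139.5° corresponds to 11.44 days.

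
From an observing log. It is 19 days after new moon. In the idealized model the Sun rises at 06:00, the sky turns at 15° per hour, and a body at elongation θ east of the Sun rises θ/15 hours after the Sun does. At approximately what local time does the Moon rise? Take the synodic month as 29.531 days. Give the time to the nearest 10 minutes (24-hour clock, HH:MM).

21:30

Phase angle: θ = 360°·(19 d)/(29.531 d) = 231.6°.
Delay after the Sun = 231.6° / (15°/h) ≈ 15.44 h.
06:00 + 15.441 h ≈ 21:26 → 21:30 to the nearest ten minutes.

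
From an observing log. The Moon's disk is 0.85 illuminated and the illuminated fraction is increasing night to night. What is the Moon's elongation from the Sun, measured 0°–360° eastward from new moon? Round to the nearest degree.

From f = (1 − cos θ)/2: cos θ = 1 − 2×0.85 = -0.700; arccos → 134.4°.
Waxing ⇒ before full, so θ = 134.4°.

134°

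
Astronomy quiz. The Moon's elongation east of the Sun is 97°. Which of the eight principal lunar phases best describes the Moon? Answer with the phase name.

first quarter

97° lies in the first quarter sector of the 8-phase cycle.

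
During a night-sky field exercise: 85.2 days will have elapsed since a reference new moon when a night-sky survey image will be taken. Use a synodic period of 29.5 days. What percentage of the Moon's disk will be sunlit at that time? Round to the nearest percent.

12%

85.2 d spans 2 complete synodic months (2 × 29.5 = 59.00 d) plus 26.20 d.
The Moon has covered 26.20/29.5 of its cycle, so θ ≈ 360° × 26.20/29.5 = 319.7°.
cos 319.7° = 0.763, so f = (1 − 0.763)/2 = 0.119, so 12%.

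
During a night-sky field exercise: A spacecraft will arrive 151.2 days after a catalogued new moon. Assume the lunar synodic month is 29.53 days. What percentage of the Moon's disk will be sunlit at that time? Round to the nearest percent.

14%

Reduce mod P: 151.2 − 5×29.53 = 3.55 d into the current lunation.
Phase angle: θ = 360°·(3.55 d)/(29.53 d) = 43.3°.
With cos θ = 0.728, the lit fraction is (1 − 0.728)/2 ≈ 0.136, so 14%.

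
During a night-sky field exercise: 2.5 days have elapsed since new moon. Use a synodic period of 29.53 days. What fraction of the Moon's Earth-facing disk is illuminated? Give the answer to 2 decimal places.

0.07

The Moon has covered 2.5/29.53 of its cycle, so θ ≈ 360° × 2.5/29.53 = 30.5°.
Illuminated fraction = (1 − cos 30.5°)/2 = (1 − 0.862)/2 ≈ 0.069.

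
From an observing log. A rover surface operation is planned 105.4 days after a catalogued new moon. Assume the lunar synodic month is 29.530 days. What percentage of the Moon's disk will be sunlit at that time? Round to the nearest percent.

95%

105.4/29.530 = 3.569 lunations, so 3 complete cycles and 16.81 d into the next.
Elongation θ = 360° × 16.81/29.530 ≈ 204.9°.
cos 204.9° = (-0.907), so f = (1 − (-0.907))/2 = 0.953, so 95%.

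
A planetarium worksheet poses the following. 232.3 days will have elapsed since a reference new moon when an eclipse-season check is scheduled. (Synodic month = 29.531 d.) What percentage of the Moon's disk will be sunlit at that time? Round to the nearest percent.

Reduce mod P: 232.3 − 7×29.531 = 25.58 d into the current lunation.
The Moon has covered 25.58/29.531 of its cycle, so θ ≈ 360° × 25.58/29.531 = 311.9°.
cos 311.9° = 0.667, so f = (1 − 0.667)/2 = 0.166, so 17%.

17%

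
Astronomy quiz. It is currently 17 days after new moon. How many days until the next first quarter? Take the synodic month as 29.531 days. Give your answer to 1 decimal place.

First quarter occurs at elongation 90°, i.e. at age 29.531 × 90/360 = 7.383 d.
This lunation's first quarter (7.383 d) has passed, so add one period: 36.914 − 17 = 19.914 days.

19.9 days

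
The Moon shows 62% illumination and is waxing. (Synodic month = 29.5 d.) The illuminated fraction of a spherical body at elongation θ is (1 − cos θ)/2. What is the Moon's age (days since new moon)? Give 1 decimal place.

8.5 days

From f = (1 − cos θ)/2: cos θ = 1 − 2×0.62 = -0.240; arccos → 103.9°.
Waxing ⇒ before full, so θ = 103.9°.
At 360°/29.5 d per day, 103.9° corresponds to 8.51 days.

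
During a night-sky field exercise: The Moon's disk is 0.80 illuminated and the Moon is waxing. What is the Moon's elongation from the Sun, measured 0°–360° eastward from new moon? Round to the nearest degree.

Invert f = (1 − cos θ)/2 to get cos θ = 1 − 2(0.80) = -0.600, hence θ₀ = arccos -0.600 = 126.9°.
The Moon is waxing (0°–180°), so θ = 126.9° directly.

127°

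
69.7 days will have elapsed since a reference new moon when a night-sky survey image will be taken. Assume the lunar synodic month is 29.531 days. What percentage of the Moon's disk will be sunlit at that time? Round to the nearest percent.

82%

69.7 d spans 2 complete synodic months (2 × 29.531 = 59.06 d) plus 10.64 d.
The Moon has covered 10.64/29.531 of its cycle, so θ ≈ 360° × 10.64/29.531 = 129.7°.
cos 129.7° = (-0.639), so f = (1 − (-0.639))/2 = 0.819, so 82%.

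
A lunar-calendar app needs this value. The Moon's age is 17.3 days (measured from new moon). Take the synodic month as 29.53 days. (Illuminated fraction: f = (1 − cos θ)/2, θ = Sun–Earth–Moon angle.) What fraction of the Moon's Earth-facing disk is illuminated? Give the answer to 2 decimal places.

Phase angle: θ = 360°·(17.3 d)/(29.53 d) = 210.9°.
Illuminated fraction = (1 − cos 210.9°)/2 = (1 − (-0.858))/2 ≈ 0.929.

0.93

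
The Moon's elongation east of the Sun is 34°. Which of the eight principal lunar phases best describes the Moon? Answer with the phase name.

The waxing crescent sector spans roughly 22°–68°; 34° falls inside it.

waxing crescent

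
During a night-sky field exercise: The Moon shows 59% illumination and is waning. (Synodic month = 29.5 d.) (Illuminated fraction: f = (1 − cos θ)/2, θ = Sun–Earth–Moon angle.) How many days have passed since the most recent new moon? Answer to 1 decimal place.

From f = (1 − cos θ)/2: cos θ = 1 − 2×0.59 = -0.180; arccos → 100.4°.
Since the Moon is past full (waning), take the reflex angle: θ = 360° − 100.4° = 259.6°.
Age = 29.5 × 259.6°/360° ≈ 21.28 days.

21.3 days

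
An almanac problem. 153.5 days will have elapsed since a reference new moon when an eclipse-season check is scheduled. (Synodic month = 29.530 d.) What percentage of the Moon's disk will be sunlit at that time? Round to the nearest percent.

34%

153.5 d spans 5 complete synodic months (5 × 29.530 = 147.65 d) plus 5.85 d.
Phase angle: θ = 360°·(5.85 d)/(29.530 d) = 71.3°.
cos 71.3° = 0.320, so f = (1 − 0.320)/2 = 0.340, so 34%.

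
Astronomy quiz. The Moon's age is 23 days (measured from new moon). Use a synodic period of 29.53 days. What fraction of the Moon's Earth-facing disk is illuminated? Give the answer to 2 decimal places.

The Moon has covered 23/29.53 of its cycle, so θ ≈ 360° × 23/29.53 = 280.4°.
cos 280.4° = 0.180, so f = (1 − 0.180)/2 = 0.410.

0.41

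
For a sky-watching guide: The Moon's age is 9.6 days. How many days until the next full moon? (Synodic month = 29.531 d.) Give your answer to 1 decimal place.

5.2 days

Full moon occurs at elongation 180°, i.e. at age 29.531 × 180/360 = 14.765 d.
So 5.165 days remain (14.765 − 9.6).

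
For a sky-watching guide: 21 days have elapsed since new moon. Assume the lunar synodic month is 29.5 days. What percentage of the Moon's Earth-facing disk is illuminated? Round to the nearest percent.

62%

Phase angle: θ = 360°·(21 d)/(29.5 d) = 256.3°.
cos 256.3° = (-0.237), so f = (1 − (-0.237))/2 = 0.619, so 62%.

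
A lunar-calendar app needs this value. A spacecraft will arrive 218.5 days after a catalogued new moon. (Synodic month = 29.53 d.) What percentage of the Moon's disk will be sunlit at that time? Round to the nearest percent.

218.5 d spans 7 complete synodic months (7 × 29.53 = 206.71 d) plus 11.79 d.
The Moon has covered 11.79/29.53 of its cycle, so θ ≈ 360° × 11.79/29.53 = 143.7°.
Illuminated fraction = (1 − cos 143.7°)/2 = (1 − (-0.806))/2 ≈ 0.903, so 90%.

90%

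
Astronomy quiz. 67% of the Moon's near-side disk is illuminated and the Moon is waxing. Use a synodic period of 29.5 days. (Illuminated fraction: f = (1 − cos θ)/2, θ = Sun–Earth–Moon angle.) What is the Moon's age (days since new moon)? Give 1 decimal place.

9.0 days

cos θ = 1 − 2f = -0.340, giving a principal value of 109.9°.
Waxing ⇒ before full, so θ = 109.9°.
At 360°/29.5 d per day, 109.9° corresponds to 9.00 days.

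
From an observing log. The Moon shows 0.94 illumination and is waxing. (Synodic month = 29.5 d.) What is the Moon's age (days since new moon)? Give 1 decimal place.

12.4 days

From f = (1 − cos θ)/2: cos θ = 1 − 2×0.94 = -0.880; arccos → 151.6°.
Before full moon the principal value applies: θ = 151.6°.
That fraction of the synodic month is 151.6/360 × 29.5 d ≈ 12.43 d.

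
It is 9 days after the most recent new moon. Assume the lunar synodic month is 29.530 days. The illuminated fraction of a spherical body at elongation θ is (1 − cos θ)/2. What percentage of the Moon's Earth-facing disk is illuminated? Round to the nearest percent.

67%

Phase angle: θ = 360°·(9 d)/(29.530 d) = 109.7°.
Illuminated fraction = (1 − cos 109.7°)/2 = (1 − (-0.337))/2 ≈ 0.669, so 67%.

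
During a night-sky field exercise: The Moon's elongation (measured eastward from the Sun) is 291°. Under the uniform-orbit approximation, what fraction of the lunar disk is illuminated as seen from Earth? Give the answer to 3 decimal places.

0.321

f = (1 − cos 291°)/2 = (1 − 0.358)/2 ≈ 0.321.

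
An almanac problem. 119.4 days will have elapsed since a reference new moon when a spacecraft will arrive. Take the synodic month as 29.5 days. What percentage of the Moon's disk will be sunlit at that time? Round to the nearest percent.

119.4/29.5 = 4.047 lunations, so 4 complete cycles and 1.40 d into the next.
The Moon has covered 1.40/29.5 of its cycle, so θ ≈ 360° × 1.40/29.5 = 17.1°.
cos 17.1° = 0.956, so f = (1 − 0.956)/2 = 0.022, so 2%.

2%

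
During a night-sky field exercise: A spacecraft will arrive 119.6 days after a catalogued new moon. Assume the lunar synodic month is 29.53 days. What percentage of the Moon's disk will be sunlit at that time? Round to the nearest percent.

Reduce mod P: 119.6 − 4×29.53 = 1.48 d into the current lunation.
The Moon has covered 1.48/29.53 of its cycle, so θ ≈ 360° × 1.48/29.53 = 18.0°.
Illuminated fraction = (1 − cos 18.0°)/2 = (1 − 0.951)/2 ≈ 0.025, so 2%.

2%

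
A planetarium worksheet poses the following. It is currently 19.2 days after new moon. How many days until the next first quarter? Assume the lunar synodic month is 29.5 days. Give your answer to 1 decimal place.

17.7 days

First quarter occurs at elongation 90°, i.e. at age 29.5 × 90/360 = 7.375 d.
This lunation's first quarter (7.375 d) has passed, so add one period: 36.875 − 19.2 = 17.675 days.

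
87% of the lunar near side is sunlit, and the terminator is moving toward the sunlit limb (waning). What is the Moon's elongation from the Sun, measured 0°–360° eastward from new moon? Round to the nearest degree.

222°

From f = (1 − cos θ)/2: cos θ = 1 − 2×0.87 = -0.740; arccos → 137.7°.
Waning ⇒ past full, so θ = 360° − 137.7° = 222.3°.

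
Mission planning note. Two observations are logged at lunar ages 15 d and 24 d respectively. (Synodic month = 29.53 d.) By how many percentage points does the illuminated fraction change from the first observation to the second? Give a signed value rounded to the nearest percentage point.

θ₁ = 360° × 15/29.53 = 182.9°, f₁ = (1 − cos θ₁)/2 = 0.999.
θ₂ = 360° × 24/29.53 = 292.6°, f₂ = (1 − cos θ₂)/2 = 0.308.
Change = f₂ − f₁ = -0.691 → -69 percentage points.

-69 percentage points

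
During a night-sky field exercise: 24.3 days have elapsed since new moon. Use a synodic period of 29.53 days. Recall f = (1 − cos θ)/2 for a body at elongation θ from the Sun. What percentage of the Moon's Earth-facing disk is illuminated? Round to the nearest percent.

The Moon has covered 24.3/29.53 of its cycle, so θ ≈ 360° × 24.3/29.53 = 296.2°.
cos 296.2° = 0.442, so f = (1 − 0.442)/2 = 0.279, so 28%.

28%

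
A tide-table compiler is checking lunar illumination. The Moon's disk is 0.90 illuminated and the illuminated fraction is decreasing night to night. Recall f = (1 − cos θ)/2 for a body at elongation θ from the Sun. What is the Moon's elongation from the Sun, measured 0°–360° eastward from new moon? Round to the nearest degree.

cos θ = 1 − 2f = -0.800, giving a principal value of 143.1°.
Waning ⇒ past full, so θ = 360° − 143.1° = 216.9°.

217°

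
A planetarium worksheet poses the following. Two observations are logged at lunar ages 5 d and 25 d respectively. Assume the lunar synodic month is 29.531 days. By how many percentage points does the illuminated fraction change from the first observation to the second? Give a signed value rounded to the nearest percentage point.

-4 pp

First observation: θ = 360°·5/29.531 = 61.0°, so f = 0.257.
Second observation: θ = 304.8°, f = 0.215.
Δf = 0.215 − 0.257 = -0.042, i.e. -4 pp.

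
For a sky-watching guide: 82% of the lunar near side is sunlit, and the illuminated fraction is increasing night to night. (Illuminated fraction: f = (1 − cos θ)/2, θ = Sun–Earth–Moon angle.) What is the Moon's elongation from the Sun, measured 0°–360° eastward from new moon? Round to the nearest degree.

130°

cos θ = 1 − 2f = -0.640, giving a principal value of 129.8°.
The Moon is waxing (0°–180°), so θ = 129.8° directly.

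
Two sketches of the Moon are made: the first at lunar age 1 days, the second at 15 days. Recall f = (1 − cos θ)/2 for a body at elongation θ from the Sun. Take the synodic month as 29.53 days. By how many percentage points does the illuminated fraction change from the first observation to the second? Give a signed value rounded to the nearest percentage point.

+99 percentage points

θ₁ = 360° × 1/29.53 = 12.2°, f₁ = (1 − cos θ₁)/2 = 0.011.
θ₂ = 360° × 15/29.53 = 182.9°, f₂ = (1 − cos θ₂)/2 = 0.999.
Change = f₂ − f₁ = +0.988 → +99 percentage points.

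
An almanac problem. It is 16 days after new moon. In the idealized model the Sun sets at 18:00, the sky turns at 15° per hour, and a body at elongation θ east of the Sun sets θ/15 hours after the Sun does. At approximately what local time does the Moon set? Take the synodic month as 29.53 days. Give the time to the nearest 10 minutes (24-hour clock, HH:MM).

07:00

Phase angle: θ = 360°·(16 d)/(29.53 d) = 195.1°.
The Moon trails the Sun by θ/15 = 195.1/15 ≈ 13.00 hours.
18:00 + 13.004 h ≈ 07:00 → 07:00 to the nearest ten minutes.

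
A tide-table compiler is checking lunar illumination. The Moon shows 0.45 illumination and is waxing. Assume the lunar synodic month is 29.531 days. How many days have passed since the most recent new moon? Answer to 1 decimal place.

Invert f = (1 − cos θ)/2 to get cos θ = 1 − 2(0.45) = 0.100, hence θ₀ = arccos 0.100 = 84.3°.
Waxing ⇒ before full, so θ = 84.3°.
Age = 29.531 × 84.3°/360° ≈ 6.91 days.

6.9 days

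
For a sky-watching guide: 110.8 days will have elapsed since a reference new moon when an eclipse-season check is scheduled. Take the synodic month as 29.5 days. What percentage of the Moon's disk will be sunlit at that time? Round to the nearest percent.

Reduce mod P: 110.8 − 3×29.5 = 22.30 d into the current lunation.
The Moon has covered 22.30/29.5 of its cycle, so θ ≈ 360° × 22.30/29.5 = 272.1°.
Illuminated fraction = (1 − cos 272.1°)/2 = (1 − 0.037)/2 ≈ 0.481, so 48%.

48%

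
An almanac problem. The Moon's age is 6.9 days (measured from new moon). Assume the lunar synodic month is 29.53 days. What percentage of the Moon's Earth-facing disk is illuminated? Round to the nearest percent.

Phase angle: θ = 360°·(6.9 d)/(29.53 d) = 84.1°.
cos 84.1° = 0.102, so f = (1 − 0.102)/2 = 0.449, so 45%.

45%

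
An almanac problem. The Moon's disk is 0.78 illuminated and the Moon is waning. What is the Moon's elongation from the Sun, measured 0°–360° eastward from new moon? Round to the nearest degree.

236°

From f = (1 − cos θ)/2: cos θ = 1 − 2×0.78 = -0.560; arccos → 124.1°.
Waning ⇒ past full, so θ = 360° − 124.1° = 235.9°.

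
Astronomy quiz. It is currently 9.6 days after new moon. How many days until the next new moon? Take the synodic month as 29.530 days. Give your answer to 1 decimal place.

The next new moon completes the synodic month: 29.530 − 9.6 = 19.930 days.

19.9 days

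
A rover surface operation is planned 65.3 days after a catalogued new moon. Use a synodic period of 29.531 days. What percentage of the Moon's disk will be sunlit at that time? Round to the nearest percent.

38%

65.3/29.531 = 2.211 lunations, so 2 complete cycles and 6.24 d into the next.
The Moon has covered 6.24/29.531 of its cycle, so θ ≈ 360° × 6.24/29.531 = 76.0°.
With cos θ = 0.241, the lit fraction is (1 − 0.241)/2 ≈ 0.379, so 38%.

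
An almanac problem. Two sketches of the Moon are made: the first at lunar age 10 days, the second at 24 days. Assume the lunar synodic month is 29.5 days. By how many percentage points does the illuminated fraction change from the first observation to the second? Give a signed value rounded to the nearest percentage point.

-46 percentage points

First observation: θ = 360°·10/29.5 = 122.0°, so f = 0.765.
Second observation: θ = 292.9°, f = 0.306.
Δf = 0.306 − 0.765 = -0.460, i.e. -46 pp.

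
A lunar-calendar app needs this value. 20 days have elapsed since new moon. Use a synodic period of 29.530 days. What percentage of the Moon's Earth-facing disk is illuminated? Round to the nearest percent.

72%

Phase angle: θ = 360°·(20 d)/(29.530 d) = 243.8°.
With cos θ = (-0.441), the lit fraction is (1 − (-0.441))/2 ≈ 0.721, so 72%.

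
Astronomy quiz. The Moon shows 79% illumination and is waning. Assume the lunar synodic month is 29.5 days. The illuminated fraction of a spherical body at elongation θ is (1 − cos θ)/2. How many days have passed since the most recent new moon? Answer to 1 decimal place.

19.2 days

Invert f = (1 − cos θ)/2 to get cos θ = 1 − 2(0.79) = -0.580, hence θ₀ = arccos -0.580 = 125.5°.
Since the Moon is past full (waning), take the reflex angle: θ = 360° − 125.5° = 234.5°.
That fraction of the synodic month is 234.5/360 × 29.5 d ≈ 19.22 d.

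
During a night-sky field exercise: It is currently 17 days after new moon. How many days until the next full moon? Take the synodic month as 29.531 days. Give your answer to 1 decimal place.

Full moon occurs at elongation 180°, i.e. at age 29.531 × 180/360 = 14.765 d.
This lunation's full moon (14.765 d) has passed, so add one period: 44.296 − 17 = 27.296 days.

27.3 days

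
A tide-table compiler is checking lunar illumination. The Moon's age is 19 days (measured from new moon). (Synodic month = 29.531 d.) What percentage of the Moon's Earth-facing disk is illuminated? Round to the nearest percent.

Phase angle: θ = 360°·(19 d)/(29.531 d) = 231.6°.
cos 231.6° = (-0.621), so f = (1 − (-0.621))/2 = 0.810, so 81%.

81%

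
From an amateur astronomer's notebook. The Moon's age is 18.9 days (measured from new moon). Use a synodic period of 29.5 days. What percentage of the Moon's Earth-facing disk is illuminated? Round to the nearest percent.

Elongation θ = 360° × 18.9/29.5 ≈ 230.6°.
With cos θ = (-0.634), the lit fraction is (1 − (-0.634))/2 ≈ 0.817, so 82%.

82%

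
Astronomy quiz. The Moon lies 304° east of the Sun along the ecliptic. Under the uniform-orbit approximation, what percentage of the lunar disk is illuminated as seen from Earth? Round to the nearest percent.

cos 304° = 0.559, so f = (1 − 0.559)/2 = 0.220, i.e. 22%.

22%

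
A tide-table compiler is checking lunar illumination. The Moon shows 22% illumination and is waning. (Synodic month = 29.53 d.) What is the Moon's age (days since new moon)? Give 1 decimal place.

Invert f = (1 − cos θ)/2 to get cos θ = 1 − 2(0.22) = 0.560, hence θ₀ = arccos 0.560 = 55.9°.
Waning ⇒ past full, so θ = 360° − 55.9° = 304.1°.
Age = 29.53 × 304.1°/360° ≈ 24.94 days.

24.9 days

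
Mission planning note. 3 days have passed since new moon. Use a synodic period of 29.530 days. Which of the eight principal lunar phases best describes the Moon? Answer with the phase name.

waxing crescent

θ ≈ 360° × 3/29.530 = 37°, which falls in the waxing crescent sector.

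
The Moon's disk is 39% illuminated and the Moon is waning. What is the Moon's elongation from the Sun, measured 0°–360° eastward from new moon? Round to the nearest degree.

From f = (1 − cos θ)/2: cos θ = 1 − 2×0.39 = 0.220; arccos → 77.3°.
Waning ⇒ past full, so θ = 360° − 77.3° = 282.7°.

283°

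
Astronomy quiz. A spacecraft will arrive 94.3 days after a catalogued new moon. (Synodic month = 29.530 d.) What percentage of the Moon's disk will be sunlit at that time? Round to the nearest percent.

33%

94.3/29.530 = 3.193 lunations, so 3 complete cycles and 5.71 d into the next.
Elongation θ = 360° × 5.71/29.530 ≈ 69.6°.
Illuminated fraction = (1 − cos 69.6°)/2 = (1 − 0.348)/2 ≈ 0.326, so 33%.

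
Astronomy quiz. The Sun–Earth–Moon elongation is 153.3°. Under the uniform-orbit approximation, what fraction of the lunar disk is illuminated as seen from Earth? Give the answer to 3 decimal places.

0.947

f = (1 − cos 153.3°)/2 = (1 − (-0.893))/2 ≈ 0.947.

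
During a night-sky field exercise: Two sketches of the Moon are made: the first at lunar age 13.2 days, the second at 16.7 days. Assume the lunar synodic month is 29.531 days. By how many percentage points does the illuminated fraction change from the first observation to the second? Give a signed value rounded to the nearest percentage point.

θ₁ = 360° × 13.2/29.531 = 160.9°, f₁ = (1 − cos θ₁)/2 = 0.973.
θ₂ = 360° × 16.7/29.531 = 203.6°, f₂ = (1 − cos θ₂)/2 = 0.958.
Change = f₂ − f₁ = -0.014 → -1 percentage points.

-1 pp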